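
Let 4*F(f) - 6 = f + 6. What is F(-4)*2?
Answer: 4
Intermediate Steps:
F(f) = 3 + f/4 (F(f) = 3/2 + (f + 6)/4 = 3/2 + (6 + f)/4 = 3/2 + (3/2 + f/4) = 3 + f/4)
F(-4)*2 = (3 + (1/4)*(-4))*2 = (3 - 1)*2 = 2*2 = 4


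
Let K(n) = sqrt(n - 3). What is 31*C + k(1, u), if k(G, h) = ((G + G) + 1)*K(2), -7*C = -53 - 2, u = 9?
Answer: 1705/7 + 3*I ≈ 243.57 + 3.0*I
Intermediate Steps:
K(n) = sqrt(-3 + n)
C = 55/7 (C = -(-53 - 2)/7 = -1/7*(-55) = 55/7 ≈ 7.8571)
k(G, h) = I*(1 + 2*G) (k(G, h) = ((G + G) + 1)*sqrt(-3 + 2) = (2*G + 1)*sqrt(-1) = (1 + 2*G)*I = I*(1 + 2*G))
31*C + k(1, u) = 31*(55/7) + I*(1 + 2*1) = 1705/7 + I*(1 + 2) = 1705/7 + I*3 = 1705/7 + 3*I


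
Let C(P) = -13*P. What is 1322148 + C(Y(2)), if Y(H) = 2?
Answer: 1322122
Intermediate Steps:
1322148 + C(Y(2)) = 1322148 - 13*2 = 1322148 - 26 = 1322122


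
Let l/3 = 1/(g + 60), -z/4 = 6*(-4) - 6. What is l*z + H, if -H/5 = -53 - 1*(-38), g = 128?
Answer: 3615/47 ≈ 76.915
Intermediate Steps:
z = 120 (z = -4*(6*(-4) - 6) = -4*(-24 - 6) = -4*(-30) = 120)
H = 75 (H = -5*(-53 - 1*(-38)) = -5*(-53 + 38) = -5*(-15) = 75)
l = 3/188 (l = 3/(128 + 60) = 3/188 ≈ 0.015957)
l*z + H = (3/188)*120 + 75 = 90/47 + 75 = 3615/47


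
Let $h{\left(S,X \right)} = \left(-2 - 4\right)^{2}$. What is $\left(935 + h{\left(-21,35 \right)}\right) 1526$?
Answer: $1481746$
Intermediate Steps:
$h{\left(S,X \right)} = 36$ ($h{\left(S,X \right)} = \left(-6\right)^{2} = 36$)
$\left(935 + h{\left(-21,35 \right)}\right) 1526 = \left(935 + 36\right) 1526 = 971 \cdot 1526 = 1481746$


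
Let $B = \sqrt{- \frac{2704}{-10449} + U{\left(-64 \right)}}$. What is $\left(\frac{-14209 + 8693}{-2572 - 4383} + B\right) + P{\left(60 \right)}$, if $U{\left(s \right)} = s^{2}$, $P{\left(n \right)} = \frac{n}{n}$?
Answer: $\frac{12471}{6955} + \frac{4 \sqrt{345089577}}{1161} \approx 65.795$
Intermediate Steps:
$P{\left(n \right)} = 1$
$B = \frac{4 \sqrt{345089577}}{1161}$ ($B = \sqrt{- \frac{2704}{-10449} + \left(-64\right)^{2}} = \sqrt{\left(-2704\right) \left(- \frac{1}{10449}\right) + 4096} = \sqrt{\frac{2704}{10449} + 4096} = \sqrt{\frac{42801808}{10449}} = \frac{4 \sqrt{345089577}}{1161} \approx 64.002$)
$\left(\frac{-14209 + 8693}{-2572 - 4383} + B\right) + P{\left(60 \right)} = \left(\frac{-14209 + 8693}{-2572 - 4383} + \frac{4 \sqrt{345089577}}{1161}\right) + 1 = \left(- \frac{5516}{-6955} + \frac{4 \sqrt{345089577}}{1161}\right) + 1 = \left(\left(-5516\right) \left(- \frac{1}{6955}\right) + \frac{4 \sqrt{345089577}}{1161}\right) + 1 = \left(\frac{5516}{6955} + \frac{4 \sqrt{345089577}}{1161}\right) + 1 = \frac{12471}{6955} + \frac{4 \sqrt{345089577}}{1161}$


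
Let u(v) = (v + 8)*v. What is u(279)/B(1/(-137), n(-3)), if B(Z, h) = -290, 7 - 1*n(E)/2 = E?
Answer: -80073/290 ≈ -276.11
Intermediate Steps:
n(E) = 14 - 2*E
u(v) = v*(8 + v) (u(v) = (8 + v)*v = v*(8 + v))
u(279)/B(1/(-137), n(-3)) = (279*(8 + 279))/(-290) = (279*287)*(-1/290) = 80073*(-1/290) = -80073/290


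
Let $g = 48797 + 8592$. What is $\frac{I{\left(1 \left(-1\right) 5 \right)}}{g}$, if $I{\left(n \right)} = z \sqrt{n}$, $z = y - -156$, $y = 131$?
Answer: $\frac{287 i \sqrt{5}}{57389} \approx 0.011182 i$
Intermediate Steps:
$z = 287$ ($z = 131 - -156 = 131 + 156 = 287$)
$I{\left(n \right)} = 287 \sqrt{n}$
$g = 57389$
$\frac{I{\left(1 \left(-1\right) 5 \right)}}{g} = \frac{287 \sqrt{1 \left(-1\right) 5}}{57389} = 287 \sqrt{\left(-1\right) 5} \cdot \frac{1}{57389} = 287 \sqrt{-5} \cdot \frac{1}{57389} = 287 i \sqrt{5} \cdot \frac{1}{57389} = \frac{287 i \sqrt{5}}{57389}$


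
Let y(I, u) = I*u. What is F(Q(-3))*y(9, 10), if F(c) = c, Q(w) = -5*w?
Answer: 1350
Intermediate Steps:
F(Q(-3))*y(9, 10) = (-5*(-3))*(9*10) = 15*90 = 1350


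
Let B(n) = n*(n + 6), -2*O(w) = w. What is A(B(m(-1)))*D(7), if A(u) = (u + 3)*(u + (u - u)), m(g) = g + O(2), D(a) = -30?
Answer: -1200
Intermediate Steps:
O(w) = -w/2
m(g) = -1 + g (m(g) = g - 1/2*2 = g - 1 = -1 + g)
B(n) = n*(6 + n)
A(u) = u*(3 + u) (A(u) = (3 + u)*(u + 0) = (3 + u)*u = u*(3 + u))
A(B(m(-1)))*D(7) = (((-1 - 1)*(6 + (-1 - 1)))*(3 + (-1 - 1)*(6 + (-1 - 1))))*(-30) = ((-2*(6 - 2))*(3 - 2*(6 - 2)))*(-30) = ((-2*4)*(3 - 2*4))*(-30) = -8*(3 - 8)*(-30) = -8*(-5)*(-30) = 40*(-30) = -1200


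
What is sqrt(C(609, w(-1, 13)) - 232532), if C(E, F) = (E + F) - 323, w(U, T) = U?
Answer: I*sqrt(232247) ≈ 481.92*I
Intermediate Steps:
C(E, F) = -323 + E + F
sqrt(C(609, w(-1, 13)) - 232532) = sqrt((-323 + 609 - 1) - 232532) = sqrt(285 - 232532) = sqrt(-232247) = I*sqrt(232247)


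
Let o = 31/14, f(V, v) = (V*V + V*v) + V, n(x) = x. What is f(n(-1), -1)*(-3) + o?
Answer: -11/14 ≈ -0.78571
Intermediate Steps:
f(V, v) = V + V**2 + V*v (f(V, v) = (V**2 + V*v) + V = V + V**2 + V*v)
o = 31/14 (o = 31*(1/14) = 31/14 ≈ 2.2143)
f(n(-1), -1)*(-3) + o = -(1 - 1 - 1)*(-3) + 31/14 = -1*(-1)*(-3) + 31/14 = 1*(-3) + 31/14 = -3 + 31/14 = -11/14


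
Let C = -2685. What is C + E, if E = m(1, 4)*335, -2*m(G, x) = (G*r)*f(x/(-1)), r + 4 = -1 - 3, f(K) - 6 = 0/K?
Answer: 5355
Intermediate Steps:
f(K) = 6 (f(K) = 6 + 0/K = 6 + 0 = 6)
r = -8 (r = -4 + (-1 - 3) = -4 - 4 = -8)
m(G, x) = 24*G (m(G, x) = -G*(-8)*6/2 = -(-8*G)*6/2 = -(-24)*G = 24*G)
E = 8040 (E = (24*1)*335 = 24*335 = 8040)
C + E = -2685 + 8040 = 5355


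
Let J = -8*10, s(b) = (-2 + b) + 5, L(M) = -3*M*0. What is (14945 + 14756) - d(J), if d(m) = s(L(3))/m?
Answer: 2376083/80 ≈ 29701.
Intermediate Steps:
L(M) = 0
s(b) = 3 + b
J = -80
d(m) = 3/m (d(m) = (3 + 0)/m = 3/m)
(14945 + 14756) - d(J) = (14945 + 14756) - 3/(-80) = 29701 - 3*(-1)/80 = 29701 - 1*(-3/80) = 29701 + 3/80 = 2376083/80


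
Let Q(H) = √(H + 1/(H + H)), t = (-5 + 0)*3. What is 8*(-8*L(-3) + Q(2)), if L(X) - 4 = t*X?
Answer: -3124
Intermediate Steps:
t = -15 (t = -5*3 = -15)
Q(H) = √(H + 1/(2*H))
L(X) = 4 - 15*X
8*(-8*L(-3) + Q(2)) = 8*(-8*(4 - 15*(-3)) + √(2/2 + 4*2)/2) = 8*(-8*(4 + 45) + √(2*(½) + 8)/2) = 8*(-8*49 + √(1 + 8)/2) = 8*(-392 + √9/2) = 8*(-392 + (½)*3) = 8*(-392 + 3/2) = 8*(-781/2) = -3124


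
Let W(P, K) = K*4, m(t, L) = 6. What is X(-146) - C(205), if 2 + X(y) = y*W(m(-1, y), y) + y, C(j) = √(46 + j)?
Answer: 85116 - √251 ≈ 85100.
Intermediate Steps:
W(P, K) = 4*K
X(y) = -2 + y + 4*y² (X(y) = -2 + (y*(4*y) + y) = -2 + (4*y² + y) = -2 + (y + 4*y²) = -2 + y + 4*y²)
X(-146) - C(205) = (-2 - 146 + 4*(-146)²) - √(46 + 205) = (-2 - 146 + 4*21316) - √251 = (-2 - 146 + 85264) - √251 = 85116 - √251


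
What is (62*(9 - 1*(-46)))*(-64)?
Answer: -218240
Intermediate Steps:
(62*(9 - 1*(-46)))*(-64) = (62*(9 + 46))*(-64) = (62*55)*(-64) = 3410*(-64) = -218240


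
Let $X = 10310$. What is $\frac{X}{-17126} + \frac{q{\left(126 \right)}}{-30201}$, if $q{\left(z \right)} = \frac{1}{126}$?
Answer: $- \frac{19616464093}{32585006538} \approx -0.60201$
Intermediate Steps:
$q{\left(z \right)} = \frac{1}{126}$
$\frac{X}{-17126} + \frac{q{\left(126 \right)}}{-30201} = \frac{10310}{-17126} + \frac{1}{126 \left(-30201\right)} = 10310 \left(- \frac{1}{17126}\right) + \frac{1}{126} \left(- \frac{1}{30201}\right) = - \frac{5155}{8563} - \frac{1}{3805326} = - \frac{19616464093}{32585006538}$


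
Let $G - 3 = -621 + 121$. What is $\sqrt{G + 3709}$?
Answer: $2 \sqrt{803} \approx 56.674$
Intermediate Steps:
$G = -497$ ($G = 3 + \left(-621 + 121\right) = 3 - 500 = -497$)
$\sqrt{G + 3709} = \sqrt{-497 + 3709} = \sqrt{3212} = 2 \sqrt{803}$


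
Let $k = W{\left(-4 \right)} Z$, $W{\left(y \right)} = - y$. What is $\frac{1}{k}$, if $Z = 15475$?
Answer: $\frac{1}{61900} \approx 1.6155 \cdot 10^{-5}$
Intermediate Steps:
$k = 61900$ ($k = \left(-1\right) \left(-4\right) 15475 = 4 \cdot 15475 = 61900$)
$\frac{1}{k} = \frac{1}{61900}$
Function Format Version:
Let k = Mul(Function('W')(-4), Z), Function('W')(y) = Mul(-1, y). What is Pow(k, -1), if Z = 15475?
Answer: Rational(1, 61900) ≈ 1.6155e-5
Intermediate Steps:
k = 61900 (k = Mul(Mul(-1, -4), 15475) = Mul(4, 15475) = 61900)
Pow(k, -1) = Pow(61900, -1) = Rational(1, 61900)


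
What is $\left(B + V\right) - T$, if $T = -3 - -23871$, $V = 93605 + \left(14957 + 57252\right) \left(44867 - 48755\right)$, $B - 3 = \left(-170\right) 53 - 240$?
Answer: $-280688102$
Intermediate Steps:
$B = -9247$ ($B = 3 - 9250 = -9247$)
$V = -280654987$ ($V = 93605 + 72209 \left(-3888\right) = 93605 - 280748592 = -280654987$)
$T = 23868$ ($T = -3 + 23871 = 23868$)
$\left(B + V\right) - T = \left(-9247 - 280654987\right) - 23868 = -280664234 - 23868 = -280688102$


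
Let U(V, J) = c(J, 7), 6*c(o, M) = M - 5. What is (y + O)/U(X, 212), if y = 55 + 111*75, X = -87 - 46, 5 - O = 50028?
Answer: -124929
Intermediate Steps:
O = -50023 (O = 5 - 1*50028 = 5 - 50028 = -50023)
X = -133
c(o, M) = -⅚ + M/6 (c(o, M) = (M - 5)/6 = (-5 + M)/6 = -⅚ + M/6)
U(V, J) = ⅓ (U(V, J) = -⅚ + (⅙)*7 = -⅚ + 7/6 = ⅓)
y = 8380 (y = 55 + 8325 = 8380)
(y + O)/U(X, 212) = (8380 - 50023)/(⅓) = -41643*3 = -124929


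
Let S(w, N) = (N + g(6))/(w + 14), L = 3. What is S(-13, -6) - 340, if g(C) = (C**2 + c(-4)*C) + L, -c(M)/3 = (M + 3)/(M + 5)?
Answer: -289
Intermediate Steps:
c(M) = -3*(3 + M)/(5 + M) (c(M) = -3*(M + 3)/(M + 5) = -3*(3 + M)/(5 + M))
g(C) = 3 + C**2 + 3*C (g(C) = (C**2 + (3*(-3 - 1*(-4))/(5 - 4))*C) + 3 = (C**2 + (3*(-3 + 4)/1)*C) + 3 = (C**2 + (3*1*1)*C) + 3 = (C**2 + 3*C) + 3 = 3 + C**2 + 3*C)
S(w, N) = (57 + N)/(14 + w) (S(w, N) = (N + (3 + 6**2 + 3*6))/(w + 14) = (N + (3 + 36 + 18))/(14 + w) = (N + 57)/(14 + w) = (57 + N)/(14 + w))
S(-13, -6) - 340 = (57 - 6)/(14 - 13) - 340 = 51/1 - 340 = 1*51 - 340 = 51 - 340 = -289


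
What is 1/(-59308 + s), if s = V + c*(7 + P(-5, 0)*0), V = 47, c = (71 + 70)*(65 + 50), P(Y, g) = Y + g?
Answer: 1/54244 ≈ 1.8435e-5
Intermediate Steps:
c = 16215 (c = 141*115 = 16215)
s = 113552 (s = 47 + 16215*(7 + (-5 + 0)*0) = 47 + 16215*(7 - 5*0) = 47 + 16215*(7 + 0) = 47 + 16215*7 = 47 + 113505 = 113552)
1/(-59308 + s) = 1/(-59308 + 113552) = 1/54244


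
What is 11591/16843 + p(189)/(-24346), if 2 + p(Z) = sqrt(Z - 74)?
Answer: 141114086/205029839 - sqrt(115)/24346 ≈ 0.68782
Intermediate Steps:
p(Z) = -2 + sqrt(-74 + Z) (p(Z) = -2 + sqrt(Z - 74) = -2 + sqrt(-74 + Z))
11591/16843 + p(189)/(-24346) = 11591/16843 + (-2 + sqrt(-74 + 189))/(-24346) = 11591*(1/16843) + (-2 + sqrt(115))*(-1/24346) = 11591/16843 + (1/12173 - sqrt(115)/24346) = 141114086/205029839 - sqrt(115)/24346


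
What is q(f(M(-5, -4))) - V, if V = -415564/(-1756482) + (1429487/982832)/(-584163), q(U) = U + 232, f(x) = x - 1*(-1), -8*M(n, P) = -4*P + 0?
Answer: 38785798977555466997/168076032332815152 ≈ 230.76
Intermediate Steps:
M(n, P) = P/2 (M(n, P) = -(-4*P + 0)/8 = -(-1)*P/2 = P/2)
f(x) = 1 + x (f(x) = x + 1 = 1 + x)
q(U) = 232 + U
V = 39764491324833115/168076032332815152 (V = -415564*(-1/1756482) + (1429487*(1/982832))*(-1/584163) = 207782/878241 + (1429487/982832)*(-1/584163) = 207782/878241 - 1429487/574134089616 = 39764491324833115/168076032332815152 ≈ 0.23659)
q(f(M(-5, -4))) - V = (232 + (1 + (½)*(-4))) - 1*39764491324833115/168076032332815152 = (232 + (1 - 2)) - 39764491324833115/168076032332815152 = (232 - 1) - 39764491324833115/168076032332815152 = 231 - 39764491324833115/168076032332815152 = 38785798977555466997/168076032332815152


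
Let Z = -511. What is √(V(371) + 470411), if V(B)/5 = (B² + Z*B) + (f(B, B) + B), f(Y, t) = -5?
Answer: √212541 ≈ 461.02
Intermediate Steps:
V(B) = -25 - 2550*B + 5*B² (V(B) = 5*((B² - 511*B) + (-5 + B)) = 5*(-5 + B² - 510*B) = -25 - 2550*B + 5*B²)
√(V(371) + 470411) = √((-25 - 2550*371 + 5*371²) + 470411) = √((-25 - 946050 + 5*137641) + 470411) = √((-25 - 946050 + 688205) + 470411) = √(-257870 + 470411) = √212541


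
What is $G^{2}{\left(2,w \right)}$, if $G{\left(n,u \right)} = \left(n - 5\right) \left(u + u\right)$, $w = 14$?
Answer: $7056$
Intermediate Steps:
$G{\left(n,u \right)} = 2 u \left(-5 + n\right)$ ($G{\left(n,u \right)} = \left(-5 + n\right) 2 u = 2 u \left(-5 + n\right)$)
$G^{2}{\left(2,w \right)} = \left(2 \cdot 14 \left(-5 + 2\right)\right)^{2} = \left(2 \cdot 14 \left(-3\right)\right)^{2} = \left(-84\right)^{2} = 7056$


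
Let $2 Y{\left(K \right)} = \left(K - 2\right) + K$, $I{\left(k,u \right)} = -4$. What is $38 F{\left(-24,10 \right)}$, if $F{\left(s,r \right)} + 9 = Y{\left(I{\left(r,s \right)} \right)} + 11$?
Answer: $-114$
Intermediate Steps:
$Y{\left(K \right)} = -1 + K$ ($Y{\left(K \right)} = \frac{\left(K - 2\right) + K}{2} = \frac{\left(-2 + K\right) + K}{2} = \frac{-2 + 2 K}{2} = -1 + K$)
$F{\left(s,r \right)} = -3$ ($F{\left(s,r \right)} = -9 + \left(\left(-1 - 4\right) + 11\right) = -9 + \left(-5 + 11\right) = -9 + 6 = -3$)
$38 F{\left(-24,10 \right)} = 38 \left(-3\right) = -114$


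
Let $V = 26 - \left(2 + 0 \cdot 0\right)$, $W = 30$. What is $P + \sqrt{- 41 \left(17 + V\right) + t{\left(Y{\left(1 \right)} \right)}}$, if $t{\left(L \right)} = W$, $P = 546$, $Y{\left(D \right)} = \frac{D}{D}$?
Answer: $546 + i \sqrt{1651} \approx 546.0 + 40.633 i$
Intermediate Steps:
$Y{\left(D \right)} = 1$
$V = 24$ ($V = 26 - \left(2 + 0\right) = 26 - 2 = 24$)
$t{\left(L \right)} = 30$
$P + \sqrt{- 41 \left(17 + V\right) + t{\left(Y{\left(1 \right)} \right)}} = 546 + \sqrt{- 41 \left(17 + 24\right) + 30} = 546 + \sqrt{\left(-41\right) 41 + 30} = 546 + \sqrt{-1681 + 30} = 546 + \sqrt{-1651} = 546 + i \sqrt{1651}$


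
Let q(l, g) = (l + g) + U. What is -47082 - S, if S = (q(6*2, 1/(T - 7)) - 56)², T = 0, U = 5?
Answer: -2382094/49 ≈ -48614.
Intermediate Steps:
q(l, g) = 5 + g + l (q(l, g) = (l + g) + 5 = (g + l) + 5 = 5 + g + l)
S = 75076/49 (S = ((5 + 1/(0 - 7) + 6*2) - 56)² = ((5 + 1/(-7) + 12) - 56)² = ((5 - ⅐ + 12) - 56)² = (118/7 - 56)² = (-274/7)² = 75076/49 ≈ 1532.2)
-47082 - S = -47082 - 1*75076/49 = -47082 - 75076/49 = -2382094/49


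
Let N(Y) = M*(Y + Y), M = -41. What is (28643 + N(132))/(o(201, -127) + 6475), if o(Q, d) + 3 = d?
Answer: 17819/6345 ≈ 2.8084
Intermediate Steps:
o(Q, d) = -3 + d
N(Y) = -82*Y (N(Y) = -41*(Y + Y) = -82*Y)
(28643 + N(132))/(o(201, -127) + 6475) = (28643 - 82*132)/((-3 - 127) + 6475) = (28643 - 10824)/(-130 + 6475) = 17819/6345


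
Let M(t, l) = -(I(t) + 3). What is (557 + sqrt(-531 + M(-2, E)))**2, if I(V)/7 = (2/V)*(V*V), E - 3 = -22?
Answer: (557 + I*sqrt(506))**2 ≈ 3.0974e+5 + 25059.0*I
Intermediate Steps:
E = -19 (E = 3 - 22 = -19)
I(V) = 14*V (I(V) = 7*((2/V)*(V*V)) = 7*((2/V)*V**2) = 7*(2*V) = 14*V)
M(t, l) = -3 - 14*t (M(t, l) = -(14*t + 3) = -(3 + 14*t) = -3 - 14*t)
(557 + sqrt(-531 + M(-2, E)))**2 = (557 + sqrt(-531 + (-3 - 14*(-2))))**2 = (557 + sqrt(-531 + (-3 + 28)))**2 = (557 + sqrt(-531 + 25))**2 = (557 + sqrt(-506))**2 = (557 + I*sqrt(506))**2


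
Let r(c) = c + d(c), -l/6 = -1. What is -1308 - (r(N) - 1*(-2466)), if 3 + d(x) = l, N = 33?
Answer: -3810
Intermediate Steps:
l = 6 (l = -6*(-1) = 6)
d(x) = 3 (d(x) = -3 + 6 = 3)
r(c) = 3 + c (r(c) = c + 3 = 3 + c)
-1308 - (r(N) - 1*(-2466)) = -1308 - ((3 + 33) - 1*(-2466)) = -1308 - (36 + 2466) = -1308 - 1*2502 = -1308 - 2502 = -3810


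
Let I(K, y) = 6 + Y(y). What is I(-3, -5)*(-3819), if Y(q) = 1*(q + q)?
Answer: 15276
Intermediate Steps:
Y(q) = 2*q (Y(q) = 1*(2*q) = 2*q)
I(K, y) = 6 + 2*y
I(-3, -5)*(-3819) = (6 + 2*(-5))*(-3819) = (6 - 10)*(-3819) = -4*(-3819) = 15276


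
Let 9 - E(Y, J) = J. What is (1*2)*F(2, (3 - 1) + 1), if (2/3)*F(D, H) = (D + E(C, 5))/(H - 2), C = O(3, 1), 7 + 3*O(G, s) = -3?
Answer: 18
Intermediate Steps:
O(G, s) = -10/3 (O(G, s) = -7/3 + (⅓)*(-3) = -7/3 - 1 = -10/3)
C = -10/3 ≈ -3.3333
E(Y, J) = 9 - J
F(D, H) = 3*(4 + D)/(2*(-2 + H)) (F(D, H) = 3*((D + (9 - 1*5))/(H - 2))/2 = 3*((D + (9 - 5))/(-2 + H))/2 = 3*((D + 4)/(-2 + H))/2 = 3*((4 + D)/(-2 + H))/2 = 3*(4 + D)/(2*(-2 + H)))
(1*2)*F(2, (3 - 1) + 1) = (1*2)*(3*(4 + 2)/(2*(-2 + ((3 - 1) + 1)))) = 2*((3/2)*6/(-2 + (2 + 1))) = 2*((3/2)*6/(-2 + 3)) = 2*((3/2)*6/1) = 2*((3/2)*1*6) = 2*9 = 18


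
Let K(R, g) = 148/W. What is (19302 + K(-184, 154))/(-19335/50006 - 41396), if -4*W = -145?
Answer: -139985896292/300159818095 ≈ -0.46637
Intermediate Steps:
W = 145/4 (W = -¼*(-145) = 145/4 ≈ 36.250)
K(R, g) = 592/145 (K(R, g) = 148/(145/4) = 148*(4/145) = 592/145)
(19302 + K(-184, 154))/(-19335/50006 - 41396) = (19302 + 592/145)/(-19335/50006 - 41396) = 2799382/(145*(-19335*1/50006 - 41396)) = 2799382/(145*(-19335/50006 - 41396)) = 2799382/(145*(-2070067711/50006)) = (2799382/145)*(-50006/2070067711) = -139985896292/300159818095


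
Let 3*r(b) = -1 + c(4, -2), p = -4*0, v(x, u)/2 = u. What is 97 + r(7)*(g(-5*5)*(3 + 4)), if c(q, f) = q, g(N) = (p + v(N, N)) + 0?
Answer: -253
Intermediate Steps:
v(x, u) = 2*u
p = 0
g(N) = 2*N (g(N) = (0 + 2*N) + 0 = 2*N + 0 = 2*N)
r(b) = 1 (r(b) = (-1 + 4)/3 = (1/3)*3 = 1)
97 + r(7)*(g(-5*5)*(3 + 4)) = 97 + 1*((2*(-5*5))*(3 + 4)) = 97 + 1*((2*(-25))*7) = 97 + 1*(-50*7) = 97 + 1*(-350) = 97 - 350 = -253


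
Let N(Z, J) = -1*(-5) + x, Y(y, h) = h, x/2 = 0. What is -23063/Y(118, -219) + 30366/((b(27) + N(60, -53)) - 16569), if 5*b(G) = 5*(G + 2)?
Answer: 374696551/3621165 ≈ 103.47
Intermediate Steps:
x = 0 (x = 2*0 = 0)
b(G) = 2 + G (b(G) = (5*(G + 2))/5 = (5*(2 + G))/5 = (10 + 5*G)/5 = 2 + G)
N(Z, J) = 5 (N(Z, J) = -1*(-5) + 0 = 5 + 0 = 5)
-23063/Y(118, -219) + 30366/((b(27) + N(60, -53)) - 16569) = -23063/(-219) + 30366/(((2 + 27) + 5) - 16569) = -23063*(-1/219) + 30366/((29 + 5) - 16569) = 23063/219 + 30366/(34 - 16569) = 23063/219 + 30366/(-16535) = 23063/219 + 30366*(-1/16535) = 23063/219 - 30366/16535 = 374696551/3621165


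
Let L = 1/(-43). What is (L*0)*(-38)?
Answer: 0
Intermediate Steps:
L = -1/43 ≈ -0.023256
(L*0)*(-38) = -1/43*0*(-38) = 0*(-38) = 0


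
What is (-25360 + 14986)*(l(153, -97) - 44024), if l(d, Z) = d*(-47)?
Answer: 531304410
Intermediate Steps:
l(d, Z) = -47*d
(-25360 + 14986)*(l(153, -97) - 44024) = (-25360 + 14986)*(-47*153 - 44024) = -10374*(-7191 - 44024) = -10374*(-51215) = 531304410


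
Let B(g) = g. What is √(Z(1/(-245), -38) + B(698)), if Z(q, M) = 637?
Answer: √1335 ≈ 36.538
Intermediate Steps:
√(Z(1/(-245), -38) + B(698)) = √(637 + 698) = √1335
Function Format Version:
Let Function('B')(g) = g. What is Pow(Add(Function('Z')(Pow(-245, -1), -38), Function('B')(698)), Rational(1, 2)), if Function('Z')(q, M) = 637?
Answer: Pow(1335, Rational(1, 2)) ≈ 36.538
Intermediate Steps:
Pow(Add(Function('Z')(Pow(-245, -1), -38), Function('B')(698)), Rational(1, 2)) = Pow(Add(637, 698), Rational(1, 2)) = Pow(1335, Rational(1, 2))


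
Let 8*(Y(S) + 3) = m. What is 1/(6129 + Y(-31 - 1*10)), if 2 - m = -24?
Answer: 4/24517 ≈ 0.00016315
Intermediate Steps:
m = 26 (m = 2 - 1*(-24) = 2 + 24 = 26)
Y(S) = 1/4 (Y(S) = -3 + (1/8)*26 = -3 + 13/4 = 1/4)
1/(6129 + Y(-31 - 1*10)) = 1/(6129 + 1/4) = 1/(24517/4) = 4/24517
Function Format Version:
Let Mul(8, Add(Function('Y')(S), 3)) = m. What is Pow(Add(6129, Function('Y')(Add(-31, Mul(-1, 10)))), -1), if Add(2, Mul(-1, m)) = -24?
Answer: Rational(4, 24517) ≈ 0.00016315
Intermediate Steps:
m = 26 (m = Add(2, Mul(-1, -24)) = Add(2, 24) = 26)
Function('Y')(S) = Rational(1, 4) (Function('Y')(S) = Add(-3, Mul(Rational(1, 8), 26)) = Add(-3, Rational(13, 4)) = Rational(1, 4))
Pow(Add(6129, Function('Y')(Add(-31, Mul(-1, 10)))), -1) = Pow(Add(6129, Rational(1, 4)), -1) = Pow(Rational(24517, 4), -1) = Rational(4, 24517)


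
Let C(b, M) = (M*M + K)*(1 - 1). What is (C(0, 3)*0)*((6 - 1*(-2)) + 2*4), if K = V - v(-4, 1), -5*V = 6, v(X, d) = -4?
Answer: 0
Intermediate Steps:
V = -6/5 (V = -⅕*6 = -6/5 ≈ -1.2000)
K = 14/5 (K = -6/5 - 1*(-4) = -6/5 + 4 = 14/5 ≈ 2.8000)
C(b, M) = 0 (C(b, M) = (M*M + 14/5)*(1 - 1) = (M² + 14/5)*0 = (14/5 + M²)*0 = 0)
(C(0, 3)*0)*((6 - 1*(-2)) + 2*4) = (0*0)*((6 - 1*(-2)) + 2*4) = 0*((6 + 2) + 8) = 0*(8 + 8) = 0*16 = 0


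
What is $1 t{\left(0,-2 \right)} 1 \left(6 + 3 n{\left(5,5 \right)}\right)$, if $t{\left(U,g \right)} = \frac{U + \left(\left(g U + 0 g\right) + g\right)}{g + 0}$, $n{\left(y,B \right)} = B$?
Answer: $21$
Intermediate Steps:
$t{\left(U,g \right)} = \frac{U + g + U g}{g}$ ($t{\left(U,g \right)} = \frac{U + \left(\left(U g + 0\right) + g\right)}{g} = \frac{U + \left(U g + g\right)}{g} = \frac{U + \left(g + U g\right)}{g} = \frac{U + g + U g}{g}$)
$1 t{\left(0,-2 \right)} 1 \left(6 + 3 n{\left(5,5 \right)}\right) = 1 \left(1 + 0 + \frac{0}{-2}\right) 1 \left(6 + 3 \cdot 5\right) = 1 \left(1 + 0 + 0 \left(- \frac{1}{2}\right)\right) 1 \left(6 + 15\right) = 1 \left(1 + 0 + 0\right) 1 \cdot 21 = 1 \cdot 1 \cdot 1 \cdot 21 = 1 \cdot 1 \cdot 21 = 1 \cdot 21 = 21$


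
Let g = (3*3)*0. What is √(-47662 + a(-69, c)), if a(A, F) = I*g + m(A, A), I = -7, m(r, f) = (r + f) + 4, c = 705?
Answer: 2*I*√11949 ≈ 218.62*I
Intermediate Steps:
m(r, f) = 4 + f + r (m(r, f) = (f + r) + 4 = 4 + f + r)
g = 0 (g = 9*0 = 0)
a(A, F) = 4 + 2*A (a(A, F) = -7*0 + (4 + A + A) = 0 + (4 + 2*A) = 4 + 2*A)
√(-47662 + a(-69, c)) = √(-47662 + (4 + 2*(-69))) = √(-47662 + (4 - 138)) = √(-47662 - 134) = √(-47796) = 2*I*√11949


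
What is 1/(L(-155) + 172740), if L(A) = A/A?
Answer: 1/172741 ≈ 5.7890e-6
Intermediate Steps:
L(A) = 1
1/(L(-155) + 172740) = 1/(1 + 172740) = 1/172741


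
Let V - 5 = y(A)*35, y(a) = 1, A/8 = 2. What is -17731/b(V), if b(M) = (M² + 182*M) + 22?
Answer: -17731/8902 ≈ -1.9918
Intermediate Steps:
A = 16 (A = 8*2 = 16)
V = 40 (V = 5 + 1*35 = 5 + 35 = 40)
b(M) = 22 + M² + 182*M
-17731/b(V) = -17731/(22 + 40² + 182*40) = -17731/(22 + 1600 + 7280) = -17731/8902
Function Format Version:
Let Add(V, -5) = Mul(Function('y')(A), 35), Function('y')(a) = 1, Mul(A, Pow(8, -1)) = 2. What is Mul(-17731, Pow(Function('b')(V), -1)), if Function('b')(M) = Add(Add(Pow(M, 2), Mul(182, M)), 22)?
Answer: Rational(-17731, 8902) ≈ -1.9918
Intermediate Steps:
A = 16 (A = Mul(8, 2) = 16)
V = 40 (V = Add(5, Mul(1, 35)) = Add(5, 35) = 40)
Function('b')(M) = Add(22, Pow(M, 2), Mul(182, M))
Mul(-17731, Pow(Function('b')(V), -1)) = Mul(-17731, Pow(Add(22, Pow(40, 2), Mul(182, 40)), -1)) = Mul(-17731, Pow(Add(22, 1600, 7280), -1)) = Mul(-17731, Pow(8902, -1)) = Mul(-17731, Rational(1, 8902)) = Rational(-17731, 8902)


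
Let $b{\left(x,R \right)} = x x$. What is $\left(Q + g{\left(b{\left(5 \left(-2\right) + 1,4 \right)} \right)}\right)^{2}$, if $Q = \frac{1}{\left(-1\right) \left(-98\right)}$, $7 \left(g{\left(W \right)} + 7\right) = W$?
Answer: $\frac{201601}{9604} \approx 20.991$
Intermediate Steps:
$b{\left(x,R \right)} = x^{2}$
$g{\left(W \right)} = -7 + \frac{W}{7}$
$Q = \frac{1}{98} \approx 0.010204$
$\left(Q + g{\left(b{\left(5 \left(-2\right) + 1,4 \right)} \right)}\right)^{2} = \left(\frac{1}{98} - \left(7 - \frac{\left(5 \left(-2\right) + 1\right)^{2}}{7}\right)\right)^{2} = \left(\frac{1}{98} - \left(7 - \frac{\left(-10 + 1\right)^{2}}{7}\right)\right)^{2} = \left(\frac{1}{98} - \left(7 - \frac{\left(-9\right)^{2}}{7}\right)\right)^{2} = \left(\frac{1}{98} + \left(-7 + \frac{1}{7} \cdot 81\right)\right)^{2} = \left(\frac{1}{98} + \left(-7 + \frac{81}{7}\right)\right)^{2} = \left(\frac{1}{98} + \frac{32}{7}\right)^{2} = \left(\frac{449}{98}\right)^{2} = \frac{201601}{9604}$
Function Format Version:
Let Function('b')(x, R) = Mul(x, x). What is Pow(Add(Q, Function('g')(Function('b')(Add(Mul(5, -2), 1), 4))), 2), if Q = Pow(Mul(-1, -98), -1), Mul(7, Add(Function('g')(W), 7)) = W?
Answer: Rational(201601, 9604) ≈ 20.991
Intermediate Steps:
Function('b')(x, R) = Pow(x, 2)
Function('g')(W) = Add(-7, Mul(Rational(1, 7), W))
Q = Rational(1, 98) (Q = Pow(98, -1) = Rational(1, 98) ≈ 0.010204)
Pow(Add(Q, Function('g')(Function('b')(Add(Mul(5, -2), 1), 4))), 2) = Pow(Add(Rational(1, 98), Add(-7, Mul(Rational(1, 7), Pow(Add(Mul(5, -2), 1), 2)))), 2) = Pow(Add(Rational(1, 98), Add(-7, Mul(Rational(1, 7), Pow(Add(-10, 1), 2)))), 2) = Pow(Add(Rational(1, 98), Add(-7, Mul(Rational(1, 7), Pow(-9, 2)))), 2) = Pow(Add(Rational(1, 98), Add(-7, Mul(Rational(1, 7), 81))), 2) = Pow(Add(Rational(1, 98), Add(-7, Rational(81, 7))), 2) = Pow(Add(Rational(1, 98), Rational(32, 7)), 2) = Pow(Rational(449, 98), 2) = Rational(201601, 9604)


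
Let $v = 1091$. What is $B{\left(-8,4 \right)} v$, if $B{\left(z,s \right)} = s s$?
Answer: $17456$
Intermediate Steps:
$B{\left(z,s \right)} = s^{2}$
$B{\left(-8,4 \right)} v = 4^{2} \cdot 1091 = 16 \cdot 1091 = 17456$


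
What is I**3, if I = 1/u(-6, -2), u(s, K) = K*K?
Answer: 1/64 ≈ 0.015625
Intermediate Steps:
u(s, K) = K**2
I = 1/4 (I = 1/((-2)**2) = 1/4 ≈ 0.25000)
I**3 = (1/4)**3 = 1/64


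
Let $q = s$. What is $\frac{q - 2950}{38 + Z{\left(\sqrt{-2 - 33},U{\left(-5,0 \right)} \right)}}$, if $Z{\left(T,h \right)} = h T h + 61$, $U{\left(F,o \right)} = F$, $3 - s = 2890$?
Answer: $- \frac{577863}{31676} + \frac{145925 i \sqrt{35}}{31676} \approx -18.243 + 27.254 i$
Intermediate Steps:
$s = -2887$ ($s = 3 - 2890 = -2887$)
$q = -2887$
$Z{\left(T,h \right)} = 61 + T h^{2}$ ($Z{\left(T,h \right)} = T h h + 61 = T h^{2} + 61 = 61 + T h^{2}$)
$\frac{q - 2950}{38 + Z{\left(\sqrt{-2 - 33},U{\left(-5,0 \right)} \right)}} = \frac{-2887 - 2950}{38 + \left(61 + \sqrt{-2 - 33} \left(-5\right)^{2}\right)} = - \frac{5837}{38 + \left(61 + \sqrt{-35} \cdot 25\right)} = - \frac{5837}{38 + \left(61 + i \sqrt{35} \cdot 25\right)} = - \frac{5837}{38 + \left(61 + 25 i \sqrt{35}\right)} = - \frac{5837}{99 + 25 i \sqrt{35}}$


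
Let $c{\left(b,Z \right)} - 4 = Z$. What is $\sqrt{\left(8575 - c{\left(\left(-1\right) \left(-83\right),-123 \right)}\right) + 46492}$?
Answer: $\sqrt{55186} \approx 234.92$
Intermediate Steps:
$c{\left(b,Z \right)} = 4 + Z$
$\sqrt{\left(8575 - c{\left(\left(-1\right) \left(-83\right),-123 \right)}\right) + 46492} = \sqrt{\left(8575 - \left(4 - 123\right)\right) + 46492} = \sqrt{\left(8575 - -119\right) + 46492} = \sqrt{\left(8575 + 119\right) + 46492} = \sqrt{8694 + 46492} = \sqrt{55186}$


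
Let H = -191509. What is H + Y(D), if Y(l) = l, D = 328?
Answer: -191181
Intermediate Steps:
H + Y(D) = -191509 + 328 = -191181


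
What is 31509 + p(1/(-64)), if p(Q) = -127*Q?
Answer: 2016703/64 ≈ 31511.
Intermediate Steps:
31509 + p(1/(-64)) = 31509 - 127/(-64) = 31509 - 127*(-1/64) = 31509 + 127/64 = 2016703/64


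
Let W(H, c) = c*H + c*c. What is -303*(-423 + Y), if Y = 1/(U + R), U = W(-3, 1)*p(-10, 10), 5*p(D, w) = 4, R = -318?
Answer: 204815577/1598 ≈ 1.2817e+5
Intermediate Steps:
W(H, c) = c² + H*c (W(H, c) = H*c + c² = c² + H*c)
p(D, w) = ⅘ (p(D, w) = (⅕)*4 = ⅘)
U = -8/5 (U = (1*(-3 + 1))*(⅘) = (1*(-2))*(⅘) = -2*⅘ = -8/5 ≈ -1.6000)
Y = -5/1598 (Y = 1/(-8/5 - 318) = 1/(-1598/5) = -5/1598 ≈ -0.0031289)
-303*(-423 + Y) = -303*(-423 - 5/1598) = -303*(-675959/1598) = 204815577/1598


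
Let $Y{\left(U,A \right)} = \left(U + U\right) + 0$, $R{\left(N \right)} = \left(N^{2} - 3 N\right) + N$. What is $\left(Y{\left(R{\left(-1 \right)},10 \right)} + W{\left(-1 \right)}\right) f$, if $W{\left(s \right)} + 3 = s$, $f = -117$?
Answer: $-234$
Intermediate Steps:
$W{\left(s \right)} = -3 + s$
$R{\left(N \right)} = N^{2} - 2 N$
$Y{\left(U,A \right)} = 2 U$ ($Y{\left(U,A \right)} = 2 U + 0 = 2 U$)
$\left(Y{\left(R{\left(-1 \right)},10 \right)} + W{\left(-1 \right)}\right) f = \left(2 \left(- (-2 - 1)\right) - 4\right) \left(-117\right) = \left(2 \left(\left(-1\right) \left(-3\right)\right) - 4\right) \left(-117\right) = \left(2 \cdot 3 - 4\right) \left(-117\right) = \left(6 - 4\right) \left(-117\right) = 2 \left(-117\right) = -234$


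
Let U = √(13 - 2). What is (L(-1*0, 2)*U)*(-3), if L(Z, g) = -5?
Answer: 15*√11 ≈ 49.749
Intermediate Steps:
U = √11 ≈ 3.3166
(L(-1*0, 2)*U)*(-3) = -5*√11*(-3) = 15*√11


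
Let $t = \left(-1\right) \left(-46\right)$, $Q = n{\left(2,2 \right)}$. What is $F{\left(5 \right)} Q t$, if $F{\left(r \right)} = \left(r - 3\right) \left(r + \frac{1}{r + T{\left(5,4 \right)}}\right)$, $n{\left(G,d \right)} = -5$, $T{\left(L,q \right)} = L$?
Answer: $-2346$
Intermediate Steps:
$Q = -5$
$t = 46$
$F{\left(r \right)} = \left(-3 + r\right) \left(r + \frac{1}{5 + r}\right)$ ($F{\left(r \right)} = \left(r - 3\right) \left(r + \frac{1}{r + 5}\right) = \left(-3 + r\right) \left(r + \frac{1}{5 + r}\right)$)
$F{\left(5 \right)} Q t = \frac{-3 + 5^{3} - 70 + 2 \cdot 5^{2}}{5 + 5} \left(-5\right) 46 = \frac{-3 + 125 - 70 + 2 \cdot 25}{10} \left(-5\right) 46 = \frac{-3 + 125 - 70 + 50}{10} \left(-5\right) 46 = \frac{1}{10} \cdot 102 \left(-5\right) 46 = \frac{51}{5} \left(-5\right) 46 = \left(-51\right) 46 = -2346$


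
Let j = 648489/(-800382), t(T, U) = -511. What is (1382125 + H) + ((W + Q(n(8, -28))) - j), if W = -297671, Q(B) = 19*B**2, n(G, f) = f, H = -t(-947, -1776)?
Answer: 293436531797/266794 ≈ 1.0999e+6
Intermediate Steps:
H = 511 (H = -1*(-511) = 511)
j = -216163/266794 (j = 648489*(-1/800382) = -216163/266794 ≈ -0.81022)
(1382125 + H) + ((W + Q(n(8, -28))) - j) = (1382125 + 511) + ((-297671 + 19*(-28)**2) - 1*(-216163/266794)) = 1382636 + ((-297671 + 19*784) + 216163/266794) = 1382636 + ((-297671 + 14896) + 216163/266794) = 1382636 + (-282775 + 216163/266794) = 1382636 - 75442457187/266794 = 293436531797/266794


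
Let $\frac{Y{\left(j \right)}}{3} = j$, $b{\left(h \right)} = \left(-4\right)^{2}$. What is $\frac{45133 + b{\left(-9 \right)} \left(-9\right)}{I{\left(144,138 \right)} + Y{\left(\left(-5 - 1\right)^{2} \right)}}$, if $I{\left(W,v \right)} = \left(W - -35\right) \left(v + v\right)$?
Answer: $\frac{44989}{49512} \approx 0.90865$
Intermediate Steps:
$b{\left(h \right)} = 16$
$Y{\left(j \right)} = 3 j$
$I{\left(W,v \right)} = 2 v \left(35 + W\right)$ ($I{\left(W,v \right)} = \left(W + \left(-62 + 97\right)\right) 2 v = \left(W + 35\right) 2 v = \left(35 + W\right) 2 v = 2 v \left(35 + W\right)$)
$\frac{45133 + b{\left(-9 \right)} \left(-9\right)}{I{\left(144,138 \right)} + Y{\left(\left(-5 - 1\right)^{2} \right)}} = \frac{45133 + 16 \left(-9\right)}{2 \cdot 138 \left(35 + 144\right) + 3 \left(-5 - 1\right)^{2}} = \frac{45133 - 144}{2 \cdot 138 \cdot 179 + 3 \left(-6\right)^{2}} = \frac{44989}{49404 + 3 \cdot 36} = \frac{44989}{49404 + 108} = \frac{44989}{49512}$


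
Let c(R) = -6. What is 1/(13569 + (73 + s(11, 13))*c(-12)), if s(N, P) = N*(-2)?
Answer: 1/13263 ≈ 7.5398e-5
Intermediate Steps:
s(N, P) = -2*N
1/(13569 + (73 + s(11, 13))*c(-12)) = 1/(13569 + (73 - 2*11)*(-6)) = 1/(13569 + (73 - 22)*(-6)) = 1/(13569 + 51*(-6)) = 1/(13569 - 306) = 1/13263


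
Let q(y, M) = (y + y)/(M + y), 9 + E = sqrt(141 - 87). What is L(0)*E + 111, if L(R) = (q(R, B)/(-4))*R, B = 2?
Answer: 111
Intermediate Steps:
E = -9 + 3*sqrt(6) (E = -9 + sqrt(141 - 87) = -9 + sqrt(54) = -9 + 3*sqrt(6) ≈ -1.6515)
q(y, M) = 2*y/(M + y) (q(y, M) = (2*y)/(M + y) = 2*y/(M + y))
L(R) = -R**2/(2*(2 + R)) (L(R) = ((2*R/(2 + R))/(-4))*R = ((2*R/(2 + R))*(-1/4))*R = (-R/(2*(2 + R)))*R = -R**2/(2*(2 + R)))
L(0)*E + 111 = (-1*0**2/(4 + 2*0))*(-9 + 3*sqrt(6)) + 111 = (-1*0/(4 + 0))*(-9 + 3*sqrt(6)) + 111 = (-1*0/4)*(-9 + 3*sqrt(6)) + 111 = (-1*0*1/4)*(-9 + 3*sqrt(6)) + 111 = 0*(-9 + 3*sqrt(6)) + 111 = 0 + 111 = 111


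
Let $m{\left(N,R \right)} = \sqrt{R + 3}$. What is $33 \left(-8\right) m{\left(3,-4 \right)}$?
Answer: $- 264 i \approx - 264.0 i$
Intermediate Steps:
$m{\left(N,R \right)} = \sqrt{3 + R}$
$33 \left(-8\right) m{\left(3,-4 \right)} = 33 \left(-8\right) \sqrt{3 - 4} = - 264 \sqrt{-1} = - 264 i$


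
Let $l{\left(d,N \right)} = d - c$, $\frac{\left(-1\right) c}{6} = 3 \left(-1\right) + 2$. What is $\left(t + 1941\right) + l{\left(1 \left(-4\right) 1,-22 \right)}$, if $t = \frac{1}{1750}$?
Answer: $\frac{3379251}{1750} \approx 1931.0$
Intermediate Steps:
$t = \frac{1}{1750} \approx 0.00057143$
$c = 6$ ($c = - 6 \left(3 \left(-1\right) + 2\right) = - 6 \left(-3 + 2\right) = \left(-6\right) \left(-1\right) = 6$)
$l{\left(d,N \right)} = -6 + d$ ($l{\left(d,N \right)} = d - 6 = -6 + d$)
$\left(t + 1941\right) + l{\left(1 \left(-4\right) 1,-22 \right)} = \left(\frac{1}{1750} + 1941\right) - \left(6 - 1 \left(-4\right) 1\right) = \frac{3396751}{1750} - 10 = \frac{3379251}{1750}$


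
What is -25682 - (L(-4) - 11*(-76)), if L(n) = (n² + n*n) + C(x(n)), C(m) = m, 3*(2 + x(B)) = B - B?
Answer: -26548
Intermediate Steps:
x(B) = -2 (x(B) = -2 + (B - B)/3 = -2 + (⅓)*0 = -2 + 0 = -2)
L(n) = -2 + 2*n² (L(n) = (n² + n*n) - 2 = (n² + n²) - 2 = 2*n² - 2 = -2 + 2*n²)
-25682 - (L(-4) - 11*(-76)) = -25682 - ((-2 + 2*(-4)²) - 11*(-76)) = -25682 - ((-2 + 2*16) + 836) = -25682 - ((-2 + 32) + 836) = -25682 - (30 + 836) = -25682 - 1*866 = -25682 - 866 = -26548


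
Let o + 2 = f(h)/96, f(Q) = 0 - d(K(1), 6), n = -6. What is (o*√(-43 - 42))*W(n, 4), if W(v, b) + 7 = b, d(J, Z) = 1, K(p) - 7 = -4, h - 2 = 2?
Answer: 193*I*√85/32 ≈ 55.605*I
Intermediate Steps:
h = 4 (h = 2 + 2 = 4)
K(p) = 3 (K(p) = 7 - 4 = 3)
f(Q) = -1 (f(Q) = 0 - 1*1 = 0 - 1 = -1)
W(v, b) = -7 + b
o = -193/96 (o = -2 - 1/96 = -193/96 ≈ -2.0104)
(o*√(-43 - 42))*W(n, 4) = (-193*√(-43 - 42)/96)*(-7 + 4) = -193*I*√85/96*(-3) = 193*I*√85/32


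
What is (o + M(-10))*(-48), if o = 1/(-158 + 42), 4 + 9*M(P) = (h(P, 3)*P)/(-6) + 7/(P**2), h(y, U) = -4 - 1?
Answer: 429464/6525 ≈ 65.818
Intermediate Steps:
h(y, U) = -5
M(P) = -4/9 + 5*P/54 + 7/(9*P**2) (M(P) = -4/9 + (-5*P/(-6) + 7/(P**2))/9 = -4/9 + (-5*P*(-1/6) + 7/P**2)/9 = -4/9 + (5*P/6 + 7/P**2)/9 = -4/9 + (7/P**2 + 5*P/6)/9 = -4/9 + (5*P/54 + 7/(9*P**2)) = -4/9 + 5*P/54 + 7/(9*P**2))
o = -1/116 (o = 1/(-116) = -1/116 ≈ -0.0086207)
(o + M(-10))*(-48) = (-1/116 + (1/54)*(42 + (-10)**2*(-24 + 5*(-10)))/(-10)**2)*(-48) = (-1/116 + (1/54)*(1/100)*(42 + 100*(-24 - 50)))*(-48) = (-1/116 + (1/54)*(1/100)*(42 + 100*(-74)))*(-48) = (-1/116 + (1/54)*(1/100)*(42 - 7400))*(-48) = (-1/116 + (1/54)*(1/100)*(-7358))*(-48) = (-1/116 - 3679/2700)*(-48) = -53683/39150*(-48) = 429464/6525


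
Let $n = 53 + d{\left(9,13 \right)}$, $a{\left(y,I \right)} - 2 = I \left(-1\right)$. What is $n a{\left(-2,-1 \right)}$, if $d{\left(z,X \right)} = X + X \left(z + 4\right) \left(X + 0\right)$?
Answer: $6789$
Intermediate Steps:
$d{\left(z,X \right)} = X + X^{2} \left(4 + z\right)$ ($d{\left(z,X \right)} = X + X \left(4 + z\right) X = X + X X \left(4 + z\right) = X + X^{2} \left(4 + z\right)$)
$a{\left(y,I \right)} = 2 - I$ ($a{\left(y,I \right)} = 2 + I \left(-1\right) = 2 - I$)
$n = 2263$ ($n = 53 + 13 \left(1 + 4 \cdot 13 + 13 \cdot 9\right) = 53 + 13 \left(1 + 52 + 117\right) = 53 + 13 \cdot 170 = 53 + 2210 = 2263$)
$n a{\left(-2,-1 \right)} = 2263 \left(2 - -1\right) = 2263 \left(2 + 1\right) = 2263 \cdot 3 = 6789$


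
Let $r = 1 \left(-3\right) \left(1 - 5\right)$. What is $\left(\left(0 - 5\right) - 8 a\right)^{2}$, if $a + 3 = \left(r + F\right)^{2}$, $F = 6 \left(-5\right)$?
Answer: $6620329$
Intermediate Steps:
$F = -30$
$r = 12$ ($r = - 3 \left(1 - 5\right) = \left(-3\right) \left(-4\right) = 12$)
$a = 321$ ($a = -3 + \left(12 - 30\right)^{2} = -3 + \left(-18\right)^{2} = -3 + 324 = 321$)
$\left(\left(0 - 5\right) - 8 a\right)^{2} = \left(\left(0 - 5\right) - 2568\right)^{2} = \left(-5 - 2568\right)^{2} = \left(-2573\right)^{2} = 6620329$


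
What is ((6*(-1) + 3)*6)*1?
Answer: -18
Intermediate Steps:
((6*(-1) + 3)*6)*1 = ((-6 + 3)*6)*1 = -3*6*1 = -18*1 = -18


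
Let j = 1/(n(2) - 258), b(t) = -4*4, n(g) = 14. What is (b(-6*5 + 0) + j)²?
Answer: 15249025/59536 ≈ 256.13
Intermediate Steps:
b(t) = -16
j = -1/244 (j = 1/(14 - 258) = 1/(-244) = -1/244 ≈ -0.0040984)
(b(-6*5 + 0) + j)² = (-16 - 1/244)² = (-3905/244)² = 15249025/59536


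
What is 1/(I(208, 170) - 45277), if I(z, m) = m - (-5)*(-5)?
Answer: -1/45132 ≈ -2.2157e-5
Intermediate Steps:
I(z, m) = -25 + m (I(z, m) = m - 1*25 = m - 25 = -25 + m)
1/(I(208, 170) - 45277) = 1/((-25 + 170) - 45277) = 1/(145 - 45277) = 1/(-45132) = -1/45132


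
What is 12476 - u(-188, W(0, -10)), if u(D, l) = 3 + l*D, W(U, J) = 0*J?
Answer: 12473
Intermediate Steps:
W(U, J) = 0
u(D, l) = 3 + D*l
12476 - u(-188, W(0, -10)) = 12476 - (3 - 188*0) = 12476 - (3 + 0) = 12476 - 1*3 = 12476 - 3 = 12473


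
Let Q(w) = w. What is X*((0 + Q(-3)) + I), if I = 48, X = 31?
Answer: 1395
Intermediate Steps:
X*((0 + Q(-3)) + I) = 31*((0 - 3) + 48) = 31*(-3 + 48) = 31*45 = 1395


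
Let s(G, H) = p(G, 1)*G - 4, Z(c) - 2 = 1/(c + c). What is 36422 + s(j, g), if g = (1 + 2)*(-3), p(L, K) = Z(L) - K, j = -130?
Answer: 72577/2 ≈ 36289.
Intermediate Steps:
Z(c) = 2 + 1/(2*c) (Z(c) = 2 + 1/(c + c) = 2 + 1/(2*c))
p(L, K) = 2 + 1/(2*L) - K (p(L, K) = (2 + 1/(2*L)) - K = 2 + 1/(2*L) - K)
g = -9 (g = 3*(-3) = -9)
s(G, H) = -4 + G*(1 + 1/(2*G)) (s(G, H) = (2 + 1/(2*G) - 1*1)*G - 4 = (2 + 1/(2*G) - 1)*G - 4 = (1 + 1/(2*G))*G - 4 = G*(1 + 1/(2*G)) - 4 = -4 + G*(1 + 1/(2*G)))
36422 + s(j, g) = 36422 + (-7/2 - 130) = 36422 - 267/2 = 72577/2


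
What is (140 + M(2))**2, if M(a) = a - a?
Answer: 19600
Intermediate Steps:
M(a) = 0
(140 + M(2))**2 = (140 + 0)**2 = 140**2 = 19600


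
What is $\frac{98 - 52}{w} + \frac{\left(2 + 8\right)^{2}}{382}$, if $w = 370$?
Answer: $\frac{13643}{35335} \approx 0.3861$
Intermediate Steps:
$\frac{98 - 52}{w} + \frac{\left(2 + 8\right)^{2}}{382} = \frac{98 - 52}{370} + \frac{\left(2 + 8\right)^{2}}{382} = \left(98 - 52\right) \frac{1}{370} + 10^{2} \cdot \frac{1}{382} = 46 \cdot \frac{1}{370} + 100 \cdot \frac{1}{382} = \frac{23}{185} + \frac{50}{191} = \frac{13643}{35335}$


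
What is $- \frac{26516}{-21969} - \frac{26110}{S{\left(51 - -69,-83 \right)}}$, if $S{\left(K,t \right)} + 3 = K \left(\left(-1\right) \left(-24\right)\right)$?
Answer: $- \frac{23682098}{3009753} \approx -7.8685$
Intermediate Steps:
$S{\left(K,t \right)} = -3 + 24 K$ ($S{\left(K,t \right)} = -3 + K \left(\left(-1\right) \left(-24\right)\right) = -3 + K 24 = -3 + 24 K$)
$- \frac{26516}{-21969} - \frac{26110}{S{\left(51 - -69,-83 \right)}} = - \frac{26516}{-21969} - \frac{26110}{-3 + 24 \left(51 - -69\right)} = \left(-26516\right) \left(- \frac{1}{21969}\right) - \frac{26110}{-3 + 24 \left(51 + 69\right)} = \frac{26516}{21969} - \frac{26110}{-3 + 24 \cdot 120} = \frac{26516}{21969} - \frac{26110}{-3 + 2880} = \frac{26516}{21969} - \frac{26110}{2877} = \frac{26516}{21969} - \frac{3730}{411} = - \frac{23682098}{3009753}$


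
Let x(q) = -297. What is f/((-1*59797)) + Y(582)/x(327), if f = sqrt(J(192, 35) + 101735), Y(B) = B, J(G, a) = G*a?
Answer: -194/99 - sqrt(108455)/59797 ≈ -1.9651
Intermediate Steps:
f = sqrt(108455) (f = sqrt(192*35 + 101735) = sqrt(6720 + 101735) = sqrt(108455) ≈ 329.33)
f/((-1*59797)) + Y(582)/x(327) = sqrt(108455)/((-1*59797)) + 582/(-297) = sqrt(108455)/(-59797) + 582*(-1/297) = sqrt(108455)*(-1/59797) - 194/99 = -sqrt(108455)/59797 - 194/99 = -194/99 - sqrt(108455)/59797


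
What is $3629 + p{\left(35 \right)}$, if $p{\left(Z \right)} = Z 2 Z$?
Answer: $6079$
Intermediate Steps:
$p{\left(Z \right)} = 2 Z^{2}$ ($p{\left(Z \right)} = 2 Z Z = 2 Z^{2}$)
$3629 + p{\left(35 \right)} = 3629 + 2 \cdot 35^{2} = 3629 + 2 \cdot 1225 = 3629 + 2450 = 6079$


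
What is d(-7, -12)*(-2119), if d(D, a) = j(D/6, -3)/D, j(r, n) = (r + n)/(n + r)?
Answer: 2119/7 ≈ 302.71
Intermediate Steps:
j(r, n) = 1 (j(r, n) = (n + r)/(n + r) = 1)
d(D, a) = 1/D
d(-7, -12)*(-2119) = -2119/(-7) = -⅐*(-2119) = 2119/7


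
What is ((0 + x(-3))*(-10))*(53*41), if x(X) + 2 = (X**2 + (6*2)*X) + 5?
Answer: 521520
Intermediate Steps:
x(X) = 3 + X**2 + 12*X (x(X) = -2 + ((X**2 + (6*2)*X) + 5) = -2 + ((X**2 + 12*X) + 5) = -2 + (5 + X**2 + 12*X) = 3 + X**2 + 12*X)
((0 + x(-3))*(-10))*(53*41) = ((0 + (3 + (-3)**2 + 12*(-3)))*(-10))*(53*41) = ((0 + (3 + 9 - 36))*(-10))*2173 = ((0 - 24)*(-10))*2173 = -24*(-10)*2173 = 240*2173 = 521520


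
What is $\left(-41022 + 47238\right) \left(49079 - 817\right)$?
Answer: $299996592$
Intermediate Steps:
$\left(-41022 + 47238\right) \left(49079 - 817\right) = 6216 \left(49079 - 817\right) = 6216 \cdot 48262 = 299996592$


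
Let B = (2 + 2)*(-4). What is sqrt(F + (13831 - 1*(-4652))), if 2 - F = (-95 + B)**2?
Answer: 2*sqrt(1541) ≈ 78.511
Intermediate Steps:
B = -16 (B = 4*(-4) = -16)
F = -12319 (F = 2 - (-95 - 16)**2 = 2 - 1*(-111)**2 = 2 - 1*12321 = 2 - 12321 = -12319)
sqrt(F + (13831 - 1*(-4652))) = sqrt(-12319 + (13831 - 1*(-4652))) = sqrt(-12319 + (13831 + 4652)) = sqrt(-12319 + 18483) = sqrt(6164) = 2*sqrt(1541)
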